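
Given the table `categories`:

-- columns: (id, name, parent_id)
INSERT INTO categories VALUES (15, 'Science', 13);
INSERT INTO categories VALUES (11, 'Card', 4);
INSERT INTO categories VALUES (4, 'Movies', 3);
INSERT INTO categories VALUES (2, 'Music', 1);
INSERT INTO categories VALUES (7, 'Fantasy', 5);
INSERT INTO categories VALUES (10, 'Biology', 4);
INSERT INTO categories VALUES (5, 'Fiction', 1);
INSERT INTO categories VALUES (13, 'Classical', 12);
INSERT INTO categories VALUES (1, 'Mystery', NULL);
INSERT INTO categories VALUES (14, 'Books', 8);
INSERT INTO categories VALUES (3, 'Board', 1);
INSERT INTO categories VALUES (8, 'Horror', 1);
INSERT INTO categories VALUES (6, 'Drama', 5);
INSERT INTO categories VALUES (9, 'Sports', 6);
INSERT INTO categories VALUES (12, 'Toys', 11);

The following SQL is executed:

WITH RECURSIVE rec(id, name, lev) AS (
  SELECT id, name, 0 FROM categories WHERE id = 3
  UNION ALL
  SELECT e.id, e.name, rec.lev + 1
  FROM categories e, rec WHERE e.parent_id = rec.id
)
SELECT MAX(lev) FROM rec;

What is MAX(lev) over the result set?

Base: id=3 (Board) at lev 0.
Iteration 1: rows with parent_id in {3} -> Movies (id 4, lev 1).
Iteration 2: rows with parent_id in {4} -> Biology (id 10, lev 2), Card (id 11, lev 2).
Iteration 3: rows with parent_id in {10,11} -> Toys (id 12, lev 3).
Iteration 4: rows with parent_id in {12} -> Classical (id 13, lev 4).
Iteration 5: rows with parent_id in {13} -> Science (id 15, lev 5).
Iteration 6: no rows with parent_id in {15}; recursion stops.
lev values: 0, 1, 2, 2, 3, 4, 5; the maximum is 5.

5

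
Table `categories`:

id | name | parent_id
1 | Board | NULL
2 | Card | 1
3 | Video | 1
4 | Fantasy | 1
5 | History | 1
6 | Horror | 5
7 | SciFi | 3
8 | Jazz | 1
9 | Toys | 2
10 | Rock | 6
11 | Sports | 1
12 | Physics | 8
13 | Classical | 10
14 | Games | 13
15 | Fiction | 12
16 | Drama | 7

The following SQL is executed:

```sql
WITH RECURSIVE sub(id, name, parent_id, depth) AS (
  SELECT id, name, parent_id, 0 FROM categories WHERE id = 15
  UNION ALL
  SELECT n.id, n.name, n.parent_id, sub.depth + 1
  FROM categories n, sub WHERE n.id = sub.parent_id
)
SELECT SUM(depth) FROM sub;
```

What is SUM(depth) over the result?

6

Base: id=15 (Fiction), parent_id=12, depth 0.
Iteration 1: join on id=12 -> Physics (id 12, parent_id=8, depth 1).
Iteration 2: join on id=8 -> Jazz (id 8, parent_id=1, depth 2).
Iteration 3: join on id=1 -> Board (id 1, parent_id=NULL, depth 3).
Iteration 4: parent_id is NULL; no match; recursion stops.
SUM(depth) = 0 + 1 + 2 + 3 = 6.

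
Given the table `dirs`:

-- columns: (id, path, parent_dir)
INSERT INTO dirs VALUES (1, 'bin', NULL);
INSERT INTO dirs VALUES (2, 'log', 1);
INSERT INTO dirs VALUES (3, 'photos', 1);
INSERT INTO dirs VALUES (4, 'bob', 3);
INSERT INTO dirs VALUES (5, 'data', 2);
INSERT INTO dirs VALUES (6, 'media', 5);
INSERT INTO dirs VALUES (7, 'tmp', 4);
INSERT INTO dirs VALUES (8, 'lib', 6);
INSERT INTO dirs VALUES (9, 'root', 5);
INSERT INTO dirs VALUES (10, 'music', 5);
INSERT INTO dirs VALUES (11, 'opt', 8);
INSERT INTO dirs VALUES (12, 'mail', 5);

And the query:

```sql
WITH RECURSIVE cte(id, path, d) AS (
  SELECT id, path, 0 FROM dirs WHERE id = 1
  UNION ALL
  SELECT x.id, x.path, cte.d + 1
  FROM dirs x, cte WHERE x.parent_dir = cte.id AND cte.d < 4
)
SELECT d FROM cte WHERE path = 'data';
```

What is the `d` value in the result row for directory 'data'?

Base: id=1 (bin) at d 0.
Iteration 1: rows with parent_dir in {1} -> log (id 2, d 1), photos (id 3, d 1).
Iteration 2: rows with parent_dir in {2,3} -> bob (id 4, d 2), data (id 5, d 2).
Iteration 3: rows with parent_dir in {4,5} -> media (id 6, d 3), tmp (id 7, d 3), root (id 9, d 3), music (id 10, d 3), mail (id 12, d 3).
Iteration 4: rows with parent_dir in {6,7,9,10,12} -> lib (id 8, d 4).
Iteration 5: d < 4 fails for all current rows; recursion stops.

2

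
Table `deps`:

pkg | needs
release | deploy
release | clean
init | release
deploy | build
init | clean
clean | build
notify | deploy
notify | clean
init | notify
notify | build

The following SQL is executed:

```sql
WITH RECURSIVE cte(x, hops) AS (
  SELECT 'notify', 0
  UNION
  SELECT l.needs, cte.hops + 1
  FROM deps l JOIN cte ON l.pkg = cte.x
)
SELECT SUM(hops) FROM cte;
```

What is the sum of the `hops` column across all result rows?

5

Base: (notify, hops=0).
Iteration 1: edges from {notify} -> (build, hops=1), (clean, hops=1), (deploy, hops=1).
Iteration 2: edges from {build,clean,deploy} -> (build, hops=2). [UNION drops 1 duplicate row(s)]
Iteration 3: no outgoing edges from {build}; recursion stops.
SUM(hops) = 0 + 1 + 1 + 1 + 2 = 5.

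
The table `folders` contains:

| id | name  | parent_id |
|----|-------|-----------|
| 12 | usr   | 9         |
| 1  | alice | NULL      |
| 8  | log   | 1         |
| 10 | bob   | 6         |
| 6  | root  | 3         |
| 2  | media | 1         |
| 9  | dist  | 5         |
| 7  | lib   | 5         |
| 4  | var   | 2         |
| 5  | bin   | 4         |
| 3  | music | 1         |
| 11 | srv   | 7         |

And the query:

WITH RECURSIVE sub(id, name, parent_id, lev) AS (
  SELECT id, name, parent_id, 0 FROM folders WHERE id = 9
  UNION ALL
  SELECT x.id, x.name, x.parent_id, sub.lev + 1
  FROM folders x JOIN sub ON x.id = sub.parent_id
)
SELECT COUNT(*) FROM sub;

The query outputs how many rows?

Base: id=9 (dist), parent_id=5, lev 0.
Iteration 1: join on id=5 -> bin (id 5, parent_id=4, lev 1).
Iteration 2: join on id=4 -> var (id 4, parent_id=2, lev 2).
Iteration 3: join on id=2 -> media (id 2, parent_id=1, lev 3).
Iteration 4: join on id=1 -> alice (id 1, parent_id=NULL, lev 4).
Iteration 5: parent_id is NULL; no match; recursion stops.
Total rows emitted: 5.

5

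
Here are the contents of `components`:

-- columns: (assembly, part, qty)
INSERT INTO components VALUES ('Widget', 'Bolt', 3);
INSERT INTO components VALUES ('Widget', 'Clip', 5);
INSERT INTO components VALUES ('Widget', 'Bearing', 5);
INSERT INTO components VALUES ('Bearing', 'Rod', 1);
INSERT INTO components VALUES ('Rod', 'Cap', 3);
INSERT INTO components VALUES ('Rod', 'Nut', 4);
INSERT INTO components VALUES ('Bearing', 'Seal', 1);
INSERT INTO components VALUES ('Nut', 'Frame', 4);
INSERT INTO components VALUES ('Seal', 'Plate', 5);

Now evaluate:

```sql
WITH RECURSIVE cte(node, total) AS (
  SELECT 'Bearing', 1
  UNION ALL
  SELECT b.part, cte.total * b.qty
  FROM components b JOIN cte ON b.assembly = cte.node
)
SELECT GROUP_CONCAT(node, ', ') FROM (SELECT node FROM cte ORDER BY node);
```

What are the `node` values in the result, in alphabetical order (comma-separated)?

Base: (Bearing, total=1).
Iteration 1: components of {Bearing} -> Rod = 1*1 = 1, Seal = 1*1 = 1.
Iteration 2: components of {Rod,Seal} -> Cap = 1*3 = 3, Nut = 1*4 = 4, Plate = 1*5 = 5.
Iteration 3: components of {Cap,Nut,Plate} -> Frame = 4*4 = 16.
Iteration 4: no further components; recursion stops.

Bearing, Cap, Frame, Nut, Plate, Rod, Seal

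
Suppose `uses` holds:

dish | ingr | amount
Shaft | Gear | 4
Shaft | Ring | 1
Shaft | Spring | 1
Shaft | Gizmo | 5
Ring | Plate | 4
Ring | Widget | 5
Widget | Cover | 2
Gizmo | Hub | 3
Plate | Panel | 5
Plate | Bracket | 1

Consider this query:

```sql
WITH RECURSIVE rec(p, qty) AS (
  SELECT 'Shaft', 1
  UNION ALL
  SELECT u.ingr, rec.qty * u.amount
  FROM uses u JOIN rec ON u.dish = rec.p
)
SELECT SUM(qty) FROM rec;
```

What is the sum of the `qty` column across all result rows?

70

Base: (Shaft, qty=1).
Iteration 1: components of {Shaft} -> Gear = 1*4 = 4, Gizmo = 1*5 = 5, Ring = 1*1 = 1, Spring = 1*1 = 1.
Iteration 2: components of {Gear,Gizmo,Ring,Spring} -> Hub = 5*3 = 15, Plate = 1*4 = 4, Widget = 1*5 = 5.
Iteration 3: components of {Hub,Plate,Widget} -> Bracket = 4*1 = 4, Cover = 5*2 = 10, Panel = 4*5 = 20.
Iteration 4: no further components; recursion stops.
SUM(qty) = 1 + 4 + 1 + 1 + 5 + 4 + 5 + 15 + 20 + 4 + 10 = 70.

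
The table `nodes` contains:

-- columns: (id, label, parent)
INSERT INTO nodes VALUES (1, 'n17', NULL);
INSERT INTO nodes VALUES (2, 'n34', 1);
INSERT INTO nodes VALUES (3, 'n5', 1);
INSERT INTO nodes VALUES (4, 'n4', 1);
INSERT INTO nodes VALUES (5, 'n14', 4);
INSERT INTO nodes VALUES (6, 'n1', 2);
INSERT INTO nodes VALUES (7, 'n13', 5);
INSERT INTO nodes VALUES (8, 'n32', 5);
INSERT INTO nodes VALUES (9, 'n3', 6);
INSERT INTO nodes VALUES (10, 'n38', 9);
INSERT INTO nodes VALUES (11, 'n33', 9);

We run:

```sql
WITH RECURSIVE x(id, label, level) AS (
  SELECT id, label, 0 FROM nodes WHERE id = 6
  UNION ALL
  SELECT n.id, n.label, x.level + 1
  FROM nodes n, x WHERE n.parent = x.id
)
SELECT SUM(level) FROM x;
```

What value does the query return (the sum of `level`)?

Base: id=6 (n1) at level 0.
Iteration 1: rows with parent in {6} -> n3 (id 9, level 1).
Iteration 2: rows with parent in {9} -> n38 (id 10, level 2), n33 (id 11, level 2).
Iteration 3: no rows with parent in {10,11}; recursion stops.
SUM(level) = 0 + 1 + 2 + 2 = 5.

5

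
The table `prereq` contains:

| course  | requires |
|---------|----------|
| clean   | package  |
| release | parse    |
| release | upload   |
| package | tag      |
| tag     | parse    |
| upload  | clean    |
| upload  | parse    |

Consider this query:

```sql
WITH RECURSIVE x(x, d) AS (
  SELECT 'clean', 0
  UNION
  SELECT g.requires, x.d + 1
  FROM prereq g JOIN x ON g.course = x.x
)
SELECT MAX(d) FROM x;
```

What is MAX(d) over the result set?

3

Base: (clean, d=0).
Iteration 1: edges from {clean} -> (package, d=1).
Iteration 2: edges from {package} -> (tag, d=2).
Iteration 3: edges from {tag} -> (parse, d=3).
Iteration 4: no outgoing edges from {parse}; recursion stops.
d values: 0, 1, 2, 3; the maximum is 3.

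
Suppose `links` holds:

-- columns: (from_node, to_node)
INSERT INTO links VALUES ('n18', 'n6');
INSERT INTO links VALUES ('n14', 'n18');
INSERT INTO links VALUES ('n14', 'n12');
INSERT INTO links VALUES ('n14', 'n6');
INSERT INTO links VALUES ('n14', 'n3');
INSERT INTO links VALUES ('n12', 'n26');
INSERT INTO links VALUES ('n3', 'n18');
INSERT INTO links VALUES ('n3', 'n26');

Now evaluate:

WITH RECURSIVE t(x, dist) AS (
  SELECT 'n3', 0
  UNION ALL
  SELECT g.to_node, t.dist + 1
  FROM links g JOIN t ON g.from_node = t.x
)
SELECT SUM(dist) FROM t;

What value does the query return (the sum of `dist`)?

4

Base: (n3, dist=0).
Iteration 1: edges from {n3} -> (n18, dist=1), (n26, dist=1).
Iteration 2: edges from {n18,n26} -> (n6, dist=2).
Iteration 3: no outgoing edges from {n6}; recursion stops.
SUM(dist) = 0 + 1 + 1 + 2 = 4.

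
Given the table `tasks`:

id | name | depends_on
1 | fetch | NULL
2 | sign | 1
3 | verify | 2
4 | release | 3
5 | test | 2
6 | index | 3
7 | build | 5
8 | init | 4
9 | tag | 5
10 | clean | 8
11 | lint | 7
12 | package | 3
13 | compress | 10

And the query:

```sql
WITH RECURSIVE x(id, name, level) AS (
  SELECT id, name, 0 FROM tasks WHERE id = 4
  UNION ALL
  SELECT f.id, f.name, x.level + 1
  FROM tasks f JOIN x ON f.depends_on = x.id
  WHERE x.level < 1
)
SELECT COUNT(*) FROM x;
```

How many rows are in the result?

Base: id=4 (release) at level 0.
Iteration 1: rows with depends_on in {4} -> init (id 8, level 1).
Iteration 2: level < 1 fails for all current rows; recursion stops.
Total rows emitted: 2.

2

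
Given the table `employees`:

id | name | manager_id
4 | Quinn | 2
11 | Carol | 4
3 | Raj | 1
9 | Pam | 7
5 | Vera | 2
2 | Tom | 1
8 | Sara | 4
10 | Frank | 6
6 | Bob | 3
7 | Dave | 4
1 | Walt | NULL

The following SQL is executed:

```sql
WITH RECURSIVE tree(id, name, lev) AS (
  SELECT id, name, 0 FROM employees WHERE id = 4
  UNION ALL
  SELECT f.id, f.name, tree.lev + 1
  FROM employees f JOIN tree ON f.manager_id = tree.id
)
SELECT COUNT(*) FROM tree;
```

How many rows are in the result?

Base: id=4 (Quinn) at lev 0.
Iteration 1: rows with manager_id in {4} -> Dave (id 7, lev 1), Sara (id 8, lev 1), Carol (id 11, lev 1).
Iteration 2: rows with manager_id in {7,8,11} -> Pam (id 9, lev 2).
Iteration 3: no rows with manager_id in {9}; recursion stops.
Total rows emitted: 5.

5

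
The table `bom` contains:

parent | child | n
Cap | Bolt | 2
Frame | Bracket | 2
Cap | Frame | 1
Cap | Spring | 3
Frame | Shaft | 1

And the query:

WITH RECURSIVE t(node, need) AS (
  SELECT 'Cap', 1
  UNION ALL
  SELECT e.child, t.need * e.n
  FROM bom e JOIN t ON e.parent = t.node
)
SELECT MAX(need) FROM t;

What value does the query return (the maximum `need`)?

3

Base: (Cap, need=1).
Iteration 1: components of {Cap} -> Bolt = 1*2 = 2, Frame = 1*1 = 1, Spring = 1*3 = 3.
Iteration 2: components of {Bolt,Frame,Spring} -> Bracket = 1*2 = 2, Shaft = 1*1 = 1.
Iteration 3: no further components; recursion stops.
need values: 1, 3, 1, 2, 2, 1; the maximum is 3.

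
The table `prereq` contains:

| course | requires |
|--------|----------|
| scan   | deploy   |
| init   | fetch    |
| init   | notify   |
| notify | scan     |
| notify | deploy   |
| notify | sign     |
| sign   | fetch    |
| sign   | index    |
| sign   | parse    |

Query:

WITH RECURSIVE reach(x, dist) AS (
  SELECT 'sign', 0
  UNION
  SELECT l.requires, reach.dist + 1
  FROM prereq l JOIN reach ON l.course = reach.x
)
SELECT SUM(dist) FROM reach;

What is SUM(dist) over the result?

3

Base: (sign, dist=0).
Iteration 1: edges from {sign} -> (fetch, dist=1), (index, dist=1), (parse, dist=1).
Iteration 2: no outgoing edges from {fetch,index,parse}; recursion stops.
SUM(dist) = 0 + 1 + 1 + 1 = 3.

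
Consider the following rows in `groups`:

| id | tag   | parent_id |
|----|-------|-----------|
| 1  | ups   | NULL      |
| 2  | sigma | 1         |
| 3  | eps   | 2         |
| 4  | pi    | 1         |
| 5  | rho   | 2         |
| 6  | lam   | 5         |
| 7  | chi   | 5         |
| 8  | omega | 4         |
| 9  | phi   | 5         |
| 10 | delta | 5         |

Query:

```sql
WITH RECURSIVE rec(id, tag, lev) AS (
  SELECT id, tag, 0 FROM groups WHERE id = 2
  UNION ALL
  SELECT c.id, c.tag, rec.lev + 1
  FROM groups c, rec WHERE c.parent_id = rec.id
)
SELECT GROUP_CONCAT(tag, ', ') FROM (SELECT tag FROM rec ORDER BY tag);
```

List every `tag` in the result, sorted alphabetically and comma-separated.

chi, delta, eps, lam, phi, rho, sigma

Base: id=2 (sigma) at lev 0.
Iteration 1: rows with parent_id in {2} -> eps (id 3, lev 1), rho (id 5, lev 1).
Iteration 2: rows with parent_id in {3,5} -> lam (id 6, lev 2), chi (id 7, lev 2), phi (id 9, lev 2), delta (id 10, lev 2).
Iteration 3: no rows with parent_id in {6,7,9,10}; recursion stops.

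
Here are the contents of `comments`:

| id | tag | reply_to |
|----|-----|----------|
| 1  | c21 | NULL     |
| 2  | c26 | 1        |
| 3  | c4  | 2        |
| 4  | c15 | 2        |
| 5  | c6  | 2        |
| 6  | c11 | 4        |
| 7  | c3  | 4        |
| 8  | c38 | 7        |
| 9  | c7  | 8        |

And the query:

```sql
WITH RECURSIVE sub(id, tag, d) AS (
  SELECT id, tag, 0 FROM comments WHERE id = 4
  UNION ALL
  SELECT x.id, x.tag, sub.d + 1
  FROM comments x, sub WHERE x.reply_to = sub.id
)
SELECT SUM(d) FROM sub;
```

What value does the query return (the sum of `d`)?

Base: id=4 (c15) at d 0.
Iteration 1: rows with reply_to in {4} -> c11 (id 6, d 1), c3 (id 7, d 1).
Iteration 2: rows with reply_to in {6,7} -> c38 (id 8, d 2).
Iteration 3: rows with reply_to in {8} -> c7 (id 9, d 3).
Iteration 4: no rows with reply_to in {9}; recursion stops.
SUM(d) = 0 + 1 + 1 + 2 + 3 = 7.

7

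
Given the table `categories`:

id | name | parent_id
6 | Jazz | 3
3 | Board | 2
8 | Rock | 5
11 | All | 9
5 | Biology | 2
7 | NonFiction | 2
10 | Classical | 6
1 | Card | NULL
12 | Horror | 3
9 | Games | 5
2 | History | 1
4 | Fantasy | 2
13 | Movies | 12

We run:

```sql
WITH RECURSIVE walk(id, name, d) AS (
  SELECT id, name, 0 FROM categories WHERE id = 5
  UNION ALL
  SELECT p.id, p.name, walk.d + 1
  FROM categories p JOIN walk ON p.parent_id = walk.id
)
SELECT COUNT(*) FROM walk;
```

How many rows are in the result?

Base: id=5 (Biology) at d 0.
Iteration 1: rows with parent_id in {5} -> Rock (id 8, d 1), Games (id 9, d 1).
Iteration 2: rows with parent_id in {8,9} -> All (id 11, d 2).
Iteration 3: no rows with parent_id in {11}; recursion stops.
Total rows emitted: 4.

4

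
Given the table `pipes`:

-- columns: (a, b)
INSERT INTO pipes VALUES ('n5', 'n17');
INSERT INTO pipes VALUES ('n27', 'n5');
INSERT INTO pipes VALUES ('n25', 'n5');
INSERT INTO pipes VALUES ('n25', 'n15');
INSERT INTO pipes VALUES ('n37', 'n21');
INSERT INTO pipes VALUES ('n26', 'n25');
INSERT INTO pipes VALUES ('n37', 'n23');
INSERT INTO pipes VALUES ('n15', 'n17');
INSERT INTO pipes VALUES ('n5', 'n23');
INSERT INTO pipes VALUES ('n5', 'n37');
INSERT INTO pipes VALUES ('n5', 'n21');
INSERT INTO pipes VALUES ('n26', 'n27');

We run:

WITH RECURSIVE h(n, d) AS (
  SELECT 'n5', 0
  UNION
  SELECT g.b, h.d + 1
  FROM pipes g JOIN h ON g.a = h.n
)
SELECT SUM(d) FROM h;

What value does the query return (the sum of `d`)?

8

Base: (n5, d=0).
Iteration 1: edges from {n5} -> (n17, d=1), (n21, d=1), (n23, d=1), (n37, d=1).
Iteration 2: edges from {n17,n21,n23,n37} -> (n21, d=2), (n23, d=2).
Iteration 3: no outgoing edges from {n21,n23}; recursion stops.
SUM(d) = 0 + 1 + 1 + 1 + 1 + 2 + 2 = 8.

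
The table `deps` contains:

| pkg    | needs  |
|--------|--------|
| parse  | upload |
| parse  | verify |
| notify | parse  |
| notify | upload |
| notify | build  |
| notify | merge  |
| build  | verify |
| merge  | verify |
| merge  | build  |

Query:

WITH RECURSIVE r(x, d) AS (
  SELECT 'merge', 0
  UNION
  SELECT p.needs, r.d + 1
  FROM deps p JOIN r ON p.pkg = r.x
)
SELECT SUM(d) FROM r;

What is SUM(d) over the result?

4

Base: (merge, d=0).
Iteration 1: edges from {merge} -> (build, d=1), (verify, d=1).
Iteration 2: edges from {build,verify} -> (verify, d=2).
Iteration 3: no outgoing edges from {verify}; recursion stops.
SUM(d) = 0 + 1 + 1 + 2 = 4.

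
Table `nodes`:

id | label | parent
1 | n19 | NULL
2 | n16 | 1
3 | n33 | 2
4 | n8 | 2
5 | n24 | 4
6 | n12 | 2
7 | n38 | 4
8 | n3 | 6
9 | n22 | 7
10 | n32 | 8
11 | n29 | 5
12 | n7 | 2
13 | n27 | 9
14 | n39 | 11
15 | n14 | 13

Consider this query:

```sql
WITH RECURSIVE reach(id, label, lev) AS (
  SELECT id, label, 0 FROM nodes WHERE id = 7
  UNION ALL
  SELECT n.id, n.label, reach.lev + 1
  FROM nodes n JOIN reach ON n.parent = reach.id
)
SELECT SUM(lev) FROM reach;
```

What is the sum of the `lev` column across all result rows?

6

Base: id=7 (n38) at lev 0.
Iteration 1: rows with parent in {7} -> n22 (id 9, lev 1).
Iteration 2: rows with parent in {9} -> n27 (id 13, lev 2).
Iteration 3: rows with parent in {13} -> n14 (id 15, lev 3).
Iteration 4: no rows with parent in {15}; recursion stops.
SUM(lev) = 0 + 1 + 2 + 3 = 6.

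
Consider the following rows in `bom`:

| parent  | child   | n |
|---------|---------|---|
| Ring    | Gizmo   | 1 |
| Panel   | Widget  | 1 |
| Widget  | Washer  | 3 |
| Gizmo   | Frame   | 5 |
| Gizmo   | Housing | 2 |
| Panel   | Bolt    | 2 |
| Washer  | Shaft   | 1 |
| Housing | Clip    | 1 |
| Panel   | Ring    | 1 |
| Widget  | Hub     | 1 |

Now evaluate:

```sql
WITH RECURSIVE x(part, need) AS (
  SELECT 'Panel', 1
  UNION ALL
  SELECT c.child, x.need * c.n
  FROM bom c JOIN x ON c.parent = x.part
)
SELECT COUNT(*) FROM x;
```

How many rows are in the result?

Base: (Panel, need=1).
Iteration 1: components of {Panel} -> Bolt = 1*2 = 2, Ring = 1*1 = 1, Widget = 1*1 = 1.
Iteration 2: components of {Bolt,Ring,Widget} -> Gizmo = 1*1 = 1, Hub = 1*1 = 1, Washer = 1*3 = 3.
Iteration 3: components of {Gizmo,Hub,Washer} -> Frame = 1*5 = 5, Housing = 1*2 = 2, Shaft = 3*1 = 3.
Iteration 4: components of {Frame,Housing,Shaft} -> Clip = 2*1 = 2.
Iteration 5: no further components; recursion stops.
Total rows emitted: 11.

11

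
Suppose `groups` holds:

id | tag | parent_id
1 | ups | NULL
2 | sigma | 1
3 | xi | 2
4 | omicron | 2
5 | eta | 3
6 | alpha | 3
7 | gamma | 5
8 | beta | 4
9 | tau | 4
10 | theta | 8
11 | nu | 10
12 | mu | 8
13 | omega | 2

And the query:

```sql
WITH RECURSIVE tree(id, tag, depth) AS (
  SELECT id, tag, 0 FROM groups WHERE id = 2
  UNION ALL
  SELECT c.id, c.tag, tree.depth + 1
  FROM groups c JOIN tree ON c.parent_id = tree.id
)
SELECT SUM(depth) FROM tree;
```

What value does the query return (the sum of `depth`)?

24

Base: id=2 (sigma) at depth 0.
Iteration 1: rows with parent_id in {2} -> xi (id 3, depth 1), omicron (id 4, depth 1), omega (id 13, depth 1).
Iteration 2: rows with parent_id in {3,4,13} -> eta (id 5, depth 2), alpha (id 6, depth 2), beta (id 8, depth 2), tau (id 9, depth 2).
Iteration 3: rows with parent_id in {5,6,8,9} -> gamma (id 7, depth 3), theta (id 10, depth 3), mu (id 12, depth 3).
Iteration 4: rows with parent_id in {7,10,12} -> nu (id 11, depth 4).
Iteration 5: no rows with parent_id in {11}; recursion stops.
SUM(depth) = 0 + 1 + 1 + 1 + 2 + 2 + 2 + 2 + 3 + 3 + 3 + 4 = 24.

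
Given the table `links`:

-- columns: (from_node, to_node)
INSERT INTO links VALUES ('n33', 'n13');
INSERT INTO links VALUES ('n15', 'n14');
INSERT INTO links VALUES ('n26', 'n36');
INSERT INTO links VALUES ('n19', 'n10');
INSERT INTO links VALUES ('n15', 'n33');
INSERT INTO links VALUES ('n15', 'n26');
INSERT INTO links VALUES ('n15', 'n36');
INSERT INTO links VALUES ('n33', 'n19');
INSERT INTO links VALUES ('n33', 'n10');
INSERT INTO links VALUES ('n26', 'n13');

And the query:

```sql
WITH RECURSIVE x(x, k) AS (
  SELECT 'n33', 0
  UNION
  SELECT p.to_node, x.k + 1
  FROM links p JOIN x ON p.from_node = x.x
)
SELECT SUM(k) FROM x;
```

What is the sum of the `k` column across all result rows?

5

Base: (n33, k=0).
Iteration 1: edges from {n33} -> (n10, k=1), (n13, k=1), (n19, k=1).
Iteration 2: edges from {n10,n13,n19} -> (n10, k=2).
Iteration 3: no outgoing edges from {n10}; recursion stops.
SUM(k) = 0 + 1 + 1 + 1 + 2 = 5.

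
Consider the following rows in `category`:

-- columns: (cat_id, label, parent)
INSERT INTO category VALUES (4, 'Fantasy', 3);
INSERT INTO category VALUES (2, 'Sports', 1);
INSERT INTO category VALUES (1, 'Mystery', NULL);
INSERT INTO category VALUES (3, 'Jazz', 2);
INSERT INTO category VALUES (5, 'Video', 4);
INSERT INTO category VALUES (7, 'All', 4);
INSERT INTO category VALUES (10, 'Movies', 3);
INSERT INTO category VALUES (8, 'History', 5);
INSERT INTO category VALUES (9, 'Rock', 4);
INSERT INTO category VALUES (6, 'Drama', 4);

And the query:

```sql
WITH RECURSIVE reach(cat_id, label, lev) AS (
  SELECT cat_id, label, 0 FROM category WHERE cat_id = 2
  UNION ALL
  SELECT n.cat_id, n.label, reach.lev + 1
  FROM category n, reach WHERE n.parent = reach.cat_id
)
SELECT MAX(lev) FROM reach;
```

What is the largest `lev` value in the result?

Base: cat_id=2 (Sports) at lev 0.
Iteration 1: rows with parent in {2} -> Jazz (id 3, lev 1).
Iteration 2: rows with parent in {3} -> Fantasy (id 4, lev 2), Movies (id 10, lev 2).
Iteration 3: rows with parent in {4,10} -> Video (id 5, lev 3), Drama (id 6, lev 3), All (id 7, lev 3), Rock (id 9, lev 3).
Iteration 4: rows with parent in {5,6,7,9} -> History (id 8, lev 4).
Iteration 5: no rows with parent in {8}; recursion stops.
lev values: 0, 1, 2, 2, 3, 3, 3, 3, 4; the maximum is 4.

4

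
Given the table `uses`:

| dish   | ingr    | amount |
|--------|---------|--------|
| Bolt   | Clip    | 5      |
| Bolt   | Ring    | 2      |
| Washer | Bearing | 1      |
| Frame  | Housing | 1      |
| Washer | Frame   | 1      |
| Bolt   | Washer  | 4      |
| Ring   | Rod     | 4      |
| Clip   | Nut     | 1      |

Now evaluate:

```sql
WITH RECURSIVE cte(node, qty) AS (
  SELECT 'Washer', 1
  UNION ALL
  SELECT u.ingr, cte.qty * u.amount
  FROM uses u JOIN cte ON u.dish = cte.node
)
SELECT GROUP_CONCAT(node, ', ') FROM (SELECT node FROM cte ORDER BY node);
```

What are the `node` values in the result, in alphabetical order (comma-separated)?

Bearing, Frame, Housing, Washer

Base: (Washer, qty=1).
Iteration 1: components of {Washer} -> Bearing = 1*1 = 1, Frame = 1*1 = 1.
Iteration 2: components of {Bearing,Frame} -> Housing = 1*1 = 1.
Iteration 3: no further components; recursion stops.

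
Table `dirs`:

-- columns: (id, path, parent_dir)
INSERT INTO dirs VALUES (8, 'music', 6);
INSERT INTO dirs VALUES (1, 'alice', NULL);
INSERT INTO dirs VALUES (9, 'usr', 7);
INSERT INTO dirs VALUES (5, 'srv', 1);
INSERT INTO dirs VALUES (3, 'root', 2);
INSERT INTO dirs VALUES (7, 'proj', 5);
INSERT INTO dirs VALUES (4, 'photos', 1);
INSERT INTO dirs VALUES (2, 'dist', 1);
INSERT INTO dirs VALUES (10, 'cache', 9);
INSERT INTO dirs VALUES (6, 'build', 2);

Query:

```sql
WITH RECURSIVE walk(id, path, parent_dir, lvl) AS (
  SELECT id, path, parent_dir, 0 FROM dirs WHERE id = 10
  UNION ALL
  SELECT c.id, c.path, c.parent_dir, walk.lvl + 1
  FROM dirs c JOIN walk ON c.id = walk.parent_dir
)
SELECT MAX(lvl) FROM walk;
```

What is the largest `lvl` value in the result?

4

Base: id=10 (cache), parent_dir=9, lvl 0.
Iteration 1: join on id=9 -> usr (id 9, parent_dir=7, lvl 1).
Iteration 2: join on id=7 -> proj (id 7, parent_dir=5, lvl 2).
Iteration 3: join on id=5 -> srv (id 5, parent_dir=1, lvl 3).
Iteration 4: join on id=1 -> alice (id 1, parent_dir=NULL, lvl 4).
Iteration 5: parent_dir is NULL; no match; recursion stops.
lvl values: 0, 1, 2, 3, 4; the maximum is 4.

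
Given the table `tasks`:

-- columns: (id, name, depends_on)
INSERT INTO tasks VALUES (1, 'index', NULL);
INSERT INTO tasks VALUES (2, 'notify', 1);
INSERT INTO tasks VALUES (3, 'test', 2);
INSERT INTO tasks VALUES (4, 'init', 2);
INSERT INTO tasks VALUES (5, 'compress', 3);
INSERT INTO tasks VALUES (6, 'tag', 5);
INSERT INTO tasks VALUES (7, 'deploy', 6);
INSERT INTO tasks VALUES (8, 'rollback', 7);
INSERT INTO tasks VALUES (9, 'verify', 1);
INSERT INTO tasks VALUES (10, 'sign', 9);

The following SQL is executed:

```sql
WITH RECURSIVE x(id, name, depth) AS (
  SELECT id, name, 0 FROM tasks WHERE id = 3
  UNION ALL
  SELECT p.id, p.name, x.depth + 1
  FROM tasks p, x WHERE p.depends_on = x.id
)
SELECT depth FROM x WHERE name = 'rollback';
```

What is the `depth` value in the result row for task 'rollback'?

4

Base: id=3 (test) at depth 0.
Iteration 1: rows with depends_on in {3} -> compress (id 5, depth 1).
Iteration 2: rows with depends_on in {5} -> tag (id 6, depth 2).
Iteration 3: rows with depends_on in {6} -> deploy (id 7, depth 3).
Iteration 4: rows with depends_on in {7} -> rollback (id 8, depth 4).
Iteration 5: no rows with depends_on in {8}; recursion stops.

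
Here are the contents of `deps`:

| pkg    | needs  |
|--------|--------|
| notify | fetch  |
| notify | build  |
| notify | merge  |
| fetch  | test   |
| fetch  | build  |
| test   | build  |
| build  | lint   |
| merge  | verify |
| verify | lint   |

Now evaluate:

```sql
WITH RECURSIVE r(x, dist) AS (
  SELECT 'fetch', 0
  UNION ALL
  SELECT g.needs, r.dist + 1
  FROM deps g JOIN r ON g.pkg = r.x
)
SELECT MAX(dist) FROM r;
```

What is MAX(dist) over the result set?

3

Base: (fetch, dist=0).
Iteration 1: edges from {fetch} -> (build, dist=1), (test, dist=1).
Iteration 2: edges from {build,test} -> (build, dist=2), (lint, dist=2).
Iteration 3: edges from {build,lint} -> (lint, dist=3).
Iteration 4: no outgoing edges from {lint}; recursion stops.
dist values: 0, 1, 1, 2, 2, 3; the maximum is 3.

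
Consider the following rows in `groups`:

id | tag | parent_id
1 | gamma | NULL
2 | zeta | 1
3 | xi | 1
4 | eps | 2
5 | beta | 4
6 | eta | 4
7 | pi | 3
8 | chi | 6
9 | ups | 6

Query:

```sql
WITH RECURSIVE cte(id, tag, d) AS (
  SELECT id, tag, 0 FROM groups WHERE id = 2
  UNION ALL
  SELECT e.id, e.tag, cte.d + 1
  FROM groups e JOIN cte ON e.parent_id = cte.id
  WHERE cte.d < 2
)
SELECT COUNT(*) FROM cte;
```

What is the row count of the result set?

4

Base: id=2 (zeta) at d 0.
Iteration 1: rows with parent_id in {2} -> eps (id 4, d 1).
Iteration 2: rows with parent_id in {4} -> beta (id 5, d 2), eta (id 6, d 2).
Iteration 3: d < 2 fails for all current rows; recursion stops.
Total rows emitted: 4.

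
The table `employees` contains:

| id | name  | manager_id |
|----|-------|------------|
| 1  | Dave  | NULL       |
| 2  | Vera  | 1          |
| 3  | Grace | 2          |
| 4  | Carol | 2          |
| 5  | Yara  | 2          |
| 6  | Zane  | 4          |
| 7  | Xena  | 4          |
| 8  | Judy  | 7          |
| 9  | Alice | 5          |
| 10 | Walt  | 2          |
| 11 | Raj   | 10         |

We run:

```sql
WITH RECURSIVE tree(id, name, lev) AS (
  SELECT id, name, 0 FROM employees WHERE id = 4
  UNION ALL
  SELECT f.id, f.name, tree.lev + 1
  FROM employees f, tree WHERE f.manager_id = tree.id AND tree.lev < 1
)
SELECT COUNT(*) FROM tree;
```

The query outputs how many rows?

3

Base: id=4 (Carol) at lev 0.
Iteration 1: rows with manager_id in {4} -> Zane (id 6, lev 1), Xena (id 7, lev 1).
Iteration 2: lev < 1 fails for all current rows; recursion stops.
Total rows emitted: 3.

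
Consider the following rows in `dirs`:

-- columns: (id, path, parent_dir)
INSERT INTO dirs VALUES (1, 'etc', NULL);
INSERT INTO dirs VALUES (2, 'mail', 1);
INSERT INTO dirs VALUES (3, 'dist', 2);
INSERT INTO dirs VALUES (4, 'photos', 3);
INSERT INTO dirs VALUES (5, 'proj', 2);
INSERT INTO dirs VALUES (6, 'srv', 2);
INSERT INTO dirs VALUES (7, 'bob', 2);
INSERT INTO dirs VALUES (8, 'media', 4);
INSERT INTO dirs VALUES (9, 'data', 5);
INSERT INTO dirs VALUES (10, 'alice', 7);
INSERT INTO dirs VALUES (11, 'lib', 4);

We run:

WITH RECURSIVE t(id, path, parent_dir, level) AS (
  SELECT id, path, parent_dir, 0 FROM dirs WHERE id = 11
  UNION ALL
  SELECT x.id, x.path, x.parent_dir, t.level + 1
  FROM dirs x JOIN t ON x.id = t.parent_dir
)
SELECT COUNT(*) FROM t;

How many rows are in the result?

5

Base: id=11 (lib), parent_dir=4, level 0.
Iteration 1: join on id=4 -> photos (id 4, parent_dir=3, level 1).
Iteration 2: join on id=3 -> dist (id 3, parent_dir=2, level 2).
Iteration 3: join on id=2 -> mail (id 2, parent_dir=1, level 3).
Iteration 4: join on id=1 -> etc (id 1, parent_dir=NULL, level 4).
Iteration 5: parent_dir is NULL; no match; recursion stops.
Total rows emitted: 5.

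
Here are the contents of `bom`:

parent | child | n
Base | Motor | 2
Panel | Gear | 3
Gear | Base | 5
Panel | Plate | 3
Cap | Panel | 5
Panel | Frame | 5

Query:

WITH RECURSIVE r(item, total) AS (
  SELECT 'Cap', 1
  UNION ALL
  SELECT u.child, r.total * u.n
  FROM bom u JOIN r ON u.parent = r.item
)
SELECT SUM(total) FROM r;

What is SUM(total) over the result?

286

Base: (Cap, total=1).
Iteration 1: components of {Cap} -> Panel = 1*5 = 5.
Iteration 2: components of {Panel} -> Frame = 5*5 = 25, Gear = 5*3 = 15, Plate = 5*3 = 15.
Iteration 3: components of {Frame,Gear,Plate} -> Base = 15*5 = 75.
Iteration 4: components of {Base} -> Motor = 75*2 = 150.
Iteration 5: no further components; recursion stops.
SUM(total) = 1 + 5 + 15 + 15 + 25 + 75 + 150 = 286.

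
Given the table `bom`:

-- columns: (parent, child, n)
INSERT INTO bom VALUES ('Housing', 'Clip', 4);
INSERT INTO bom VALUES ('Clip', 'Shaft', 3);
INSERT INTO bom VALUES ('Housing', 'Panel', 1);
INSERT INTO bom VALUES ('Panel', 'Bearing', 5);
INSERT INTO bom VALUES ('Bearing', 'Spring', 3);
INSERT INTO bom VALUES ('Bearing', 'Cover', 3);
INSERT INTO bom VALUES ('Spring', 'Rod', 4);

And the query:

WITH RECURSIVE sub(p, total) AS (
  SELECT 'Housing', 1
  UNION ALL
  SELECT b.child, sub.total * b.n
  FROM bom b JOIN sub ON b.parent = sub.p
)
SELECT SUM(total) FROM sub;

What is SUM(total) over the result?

Base: (Housing, total=1).
Iteration 1: components of {Housing} -> Clip = 1*4 = 4, Panel = 1*1 = 1.
Iteration 2: components of {Clip,Panel} -> Bearing = 1*5 = 5, Shaft = 4*3 = 12.
Iteration 3: components of {Bearing,Shaft} -> Cover = 5*3 = 15, Spring = 5*3 = 15.
Iteration 4: components of {Cover,Spring} -> Rod = 15*4 = 60.
Iteration 5: no further components; recursion stops.
SUM(total) = 1 + 4 + 1 + 12 + 5 + 15 + 15 + 60 = 113.

113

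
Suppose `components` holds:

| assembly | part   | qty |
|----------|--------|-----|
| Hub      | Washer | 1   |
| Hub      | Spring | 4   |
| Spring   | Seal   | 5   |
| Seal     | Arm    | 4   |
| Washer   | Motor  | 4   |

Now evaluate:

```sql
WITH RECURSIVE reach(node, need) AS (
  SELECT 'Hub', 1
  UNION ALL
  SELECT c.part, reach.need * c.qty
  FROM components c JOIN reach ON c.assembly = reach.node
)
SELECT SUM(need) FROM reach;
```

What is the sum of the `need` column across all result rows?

110

Base: (Hub, need=1).
Iteration 1: components of {Hub} -> Spring = 1*4 = 4, Washer = 1*1 = 1.
Iteration 2: components of {Spring,Washer} -> Motor = 1*4 = 4, Seal = 4*5 = 20.
Iteration 3: components of {Motor,Seal} -> Arm = 20*4 = 80.
Iteration 4: no further components; recursion stops.
SUM(need) = 1 + 1 + 4 + 4 + 20 + 80 = 110.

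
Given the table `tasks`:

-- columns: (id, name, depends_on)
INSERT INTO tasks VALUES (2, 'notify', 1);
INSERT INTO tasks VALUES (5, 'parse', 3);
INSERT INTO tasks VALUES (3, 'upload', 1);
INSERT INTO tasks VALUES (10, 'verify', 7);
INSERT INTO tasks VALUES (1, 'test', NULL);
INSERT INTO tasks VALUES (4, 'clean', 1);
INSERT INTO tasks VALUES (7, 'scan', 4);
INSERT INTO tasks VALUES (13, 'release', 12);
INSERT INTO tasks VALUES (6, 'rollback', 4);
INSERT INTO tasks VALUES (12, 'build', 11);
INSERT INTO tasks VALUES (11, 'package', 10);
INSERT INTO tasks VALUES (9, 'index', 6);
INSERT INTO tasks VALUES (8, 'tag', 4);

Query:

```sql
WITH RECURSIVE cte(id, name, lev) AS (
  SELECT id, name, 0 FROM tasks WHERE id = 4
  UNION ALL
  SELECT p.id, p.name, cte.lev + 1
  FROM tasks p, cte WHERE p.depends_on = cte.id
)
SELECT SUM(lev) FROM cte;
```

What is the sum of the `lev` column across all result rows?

Base: id=4 (clean) at lev 0.
Iteration 1: rows with depends_on in {4} -> rollback (id 6, lev 1), scan (id 7, lev 1), tag (id 8, lev 1).
Iteration 2: rows with depends_on in {6,7,8} -> index (id 9, lev 2), verify (id 10, lev 2).
Iteration 3: rows with depends_on in {9,10} -> package (id 11, lev 3).
Iteration 4: rows with depends_on in {11} -> build (id 12, lev 4).
Iteration 5: rows with depends_on in {12} -> release (id 13, lev 5).
Iteration 6: no rows with depends_on in {13}; recursion stops.
SUM(lev) = 0 + 1 + 1 + 1 + 2 + 2 + 3 + 4 + 5 = 19.

19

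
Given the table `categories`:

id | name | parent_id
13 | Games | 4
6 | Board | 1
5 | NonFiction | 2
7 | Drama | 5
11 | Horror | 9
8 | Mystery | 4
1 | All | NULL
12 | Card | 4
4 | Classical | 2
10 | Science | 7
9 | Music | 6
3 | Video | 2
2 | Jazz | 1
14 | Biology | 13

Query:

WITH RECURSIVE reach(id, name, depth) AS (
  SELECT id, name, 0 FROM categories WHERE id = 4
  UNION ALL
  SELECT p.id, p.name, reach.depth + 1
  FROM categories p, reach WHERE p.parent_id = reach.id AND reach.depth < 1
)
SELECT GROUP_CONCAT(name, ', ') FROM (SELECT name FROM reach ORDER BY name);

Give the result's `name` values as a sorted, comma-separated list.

Base: id=4 (Classical) at depth 0.
Iteration 1: rows with parent_id in {4} -> Mystery (id 8, depth 1), Card (id 12, depth 1), Games (id 13, depth 1).
Iteration 2: depth < 1 fails for all current rows; recursion stops.

Card, Classical, Games, Mystery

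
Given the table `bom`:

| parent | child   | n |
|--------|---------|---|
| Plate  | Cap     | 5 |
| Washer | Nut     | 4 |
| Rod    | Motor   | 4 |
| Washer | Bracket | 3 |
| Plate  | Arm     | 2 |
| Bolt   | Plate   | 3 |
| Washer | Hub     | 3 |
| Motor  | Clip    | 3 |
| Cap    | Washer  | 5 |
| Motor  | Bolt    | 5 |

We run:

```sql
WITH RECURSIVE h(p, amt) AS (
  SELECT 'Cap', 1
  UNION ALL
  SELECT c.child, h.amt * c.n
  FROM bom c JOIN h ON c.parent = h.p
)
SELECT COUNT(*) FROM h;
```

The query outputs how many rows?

5

Base: (Cap, amt=1).
Iteration 1: components of {Cap} -> Washer = 1*5 = 5.
Iteration 2: components of {Washer} -> Bracket = 5*3 = 15, Hub = 5*3 = 15, Nut = 5*4 = 20.
Iteration 3: no further components; recursion stops.
Total rows emitted: 5.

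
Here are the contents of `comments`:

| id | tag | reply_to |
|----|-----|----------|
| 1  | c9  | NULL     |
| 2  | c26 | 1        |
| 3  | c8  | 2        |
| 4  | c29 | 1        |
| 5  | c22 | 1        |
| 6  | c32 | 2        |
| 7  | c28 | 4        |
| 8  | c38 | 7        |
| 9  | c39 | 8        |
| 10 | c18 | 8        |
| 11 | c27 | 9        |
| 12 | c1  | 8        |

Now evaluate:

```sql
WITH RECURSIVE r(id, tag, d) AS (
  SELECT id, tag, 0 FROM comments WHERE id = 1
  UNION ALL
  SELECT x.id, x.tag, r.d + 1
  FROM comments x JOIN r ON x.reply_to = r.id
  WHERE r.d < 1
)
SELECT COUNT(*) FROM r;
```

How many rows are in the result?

4

Base: id=1 (c9) at d 0.
Iteration 1: rows with reply_to in {1} -> c26 (id 2, d 1), c29 (id 4, d 1), c22 (id 5, d 1).
Iteration 2: d < 1 fails for all current rows; recursion stops.
Total rows emitted: 4.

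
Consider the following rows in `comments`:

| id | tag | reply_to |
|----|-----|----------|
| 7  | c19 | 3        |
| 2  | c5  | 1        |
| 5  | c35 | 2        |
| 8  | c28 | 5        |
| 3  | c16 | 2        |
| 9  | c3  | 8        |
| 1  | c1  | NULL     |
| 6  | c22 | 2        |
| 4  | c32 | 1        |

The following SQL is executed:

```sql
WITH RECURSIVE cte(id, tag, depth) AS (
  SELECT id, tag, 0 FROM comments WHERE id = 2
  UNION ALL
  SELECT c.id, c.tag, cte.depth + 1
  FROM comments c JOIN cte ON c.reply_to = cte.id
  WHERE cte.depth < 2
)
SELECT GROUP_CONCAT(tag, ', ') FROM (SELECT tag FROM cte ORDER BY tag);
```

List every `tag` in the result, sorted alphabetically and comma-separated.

Base: id=2 (c5) at depth 0.
Iteration 1: rows with reply_to in {2} -> c16 (id 3, depth 1), c35 (id 5, depth 1), c22 (id 6, depth 1).
Iteration 2: rows with reply_to in {3,5,6} -> c19 (id 7, depth 2), c28 (id 8, depth 2).
Iteration 3: depth < 2 fails for all current rows; recursion stops.

c16, c19, c22, c28, c35, c5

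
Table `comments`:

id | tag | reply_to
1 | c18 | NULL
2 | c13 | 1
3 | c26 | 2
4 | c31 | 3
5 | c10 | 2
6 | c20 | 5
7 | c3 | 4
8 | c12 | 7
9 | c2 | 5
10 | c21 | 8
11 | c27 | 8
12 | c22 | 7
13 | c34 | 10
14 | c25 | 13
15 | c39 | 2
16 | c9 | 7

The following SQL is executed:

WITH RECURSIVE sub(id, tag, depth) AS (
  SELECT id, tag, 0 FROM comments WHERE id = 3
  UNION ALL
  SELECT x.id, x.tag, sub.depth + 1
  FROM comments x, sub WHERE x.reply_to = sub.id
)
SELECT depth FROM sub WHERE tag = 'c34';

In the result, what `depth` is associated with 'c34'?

5

Base: id=3 (c26) at depth 0.
Iteration 1: rows with reply_to in {3} -> c31 (id 4, depth 1).
Iteration 2: rows with reply_to in {4} -> c3 (id 7, depth 2).
Iteration 3: rows with reply_to in {7} -> c12 (id 8, depth 3), c22 (id 12, depth 3), c9 (id 16, depth 3).
Iteration 4: rows with reply_to in {8,12,16} -> c21 (id 10, depth 4), c27 (id 11, depth 4).
Iteration 5: rows with reply_to in {10,11} -> c34 (id 13, depth 5).
Iteration 6: rows with reply_to in {13} -> c25 (id 14, depth 6).
Iteration 7: no rows with reply_to in {14}; recursion stops.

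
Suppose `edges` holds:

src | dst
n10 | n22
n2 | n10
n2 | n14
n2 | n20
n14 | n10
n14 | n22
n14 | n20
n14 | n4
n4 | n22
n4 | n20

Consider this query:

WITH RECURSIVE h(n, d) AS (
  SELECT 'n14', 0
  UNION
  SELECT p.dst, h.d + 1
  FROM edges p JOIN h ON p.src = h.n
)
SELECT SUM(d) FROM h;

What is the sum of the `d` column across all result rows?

8

Base: (n14, d=0).
Iteration 1: edges from {n14} -> (n10, d=1), (n20, d=1), (n22, d=1), (n4, d=1).
Iteration 2: edges from {n10,n20,n22,n4} -> (n20, d=2), (n22, d=2). [UNION drops 1 duplicate row(s)]
Iteration 3: no outgoing edges from {n20,n22}; recursion stops.
SUM(d) = 0 + 1 + 1 + 1 + 1 + 2 + 2 = 8.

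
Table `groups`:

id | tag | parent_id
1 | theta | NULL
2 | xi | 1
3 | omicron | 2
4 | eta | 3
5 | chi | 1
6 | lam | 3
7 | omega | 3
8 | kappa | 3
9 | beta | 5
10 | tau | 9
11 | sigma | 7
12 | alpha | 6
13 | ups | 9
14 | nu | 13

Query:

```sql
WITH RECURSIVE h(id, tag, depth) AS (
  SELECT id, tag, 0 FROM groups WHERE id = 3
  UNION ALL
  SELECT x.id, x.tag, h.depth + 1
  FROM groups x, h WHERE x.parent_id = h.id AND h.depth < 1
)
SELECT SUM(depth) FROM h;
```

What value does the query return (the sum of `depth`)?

Base: id=3 (omicron) at depth 0.
Iteration 1: rows with parent_id in {3} -> eta (id 4, depth 1), lam (id 6, depth 1), omega (id 7, depth 1), kappa (id 8, depth 1).
Iteration 2: depth < 1 fails for all current rows; recursion stops.
SUM(depth) = 0 + 1 + 1 + 1 + 1 = 4.

4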